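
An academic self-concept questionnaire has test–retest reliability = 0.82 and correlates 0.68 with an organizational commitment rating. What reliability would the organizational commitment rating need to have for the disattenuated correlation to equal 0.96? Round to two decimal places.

r_true = r_obs / √(r_xx · r_yy) ⇒ 0.96 = 0.68 / √(0.82 · r_yy).
√(0.82 · r_yy) = 0.68 / 0.96 = 0.7083; 0.82 · r_yy = 0.5017; r_yy = 0.5017 / 0.82 ≈ 0.61.

0.61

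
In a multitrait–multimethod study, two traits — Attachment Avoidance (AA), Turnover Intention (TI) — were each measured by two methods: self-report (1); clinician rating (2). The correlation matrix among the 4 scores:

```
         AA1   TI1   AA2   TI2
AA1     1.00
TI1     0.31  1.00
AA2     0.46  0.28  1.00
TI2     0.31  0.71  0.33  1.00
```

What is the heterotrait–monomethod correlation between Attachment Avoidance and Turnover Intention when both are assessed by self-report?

Different traits, same method: r(AA1, TI1) = 0.31.

0.31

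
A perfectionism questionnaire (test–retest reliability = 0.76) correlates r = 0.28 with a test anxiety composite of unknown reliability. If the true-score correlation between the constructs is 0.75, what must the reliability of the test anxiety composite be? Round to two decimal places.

r_true = r_obs / √(r_xx · r_yy) ⇒ 0.75 = 0.28 / √(0.76 · r_yy).
√(0.76 · r_yy) = 0.28 / 0.75 = 0.3733; 0.76 · r_yy = 0.1394; r_yy = 0.1394 / 0.76 ≈ 0.18.

0.18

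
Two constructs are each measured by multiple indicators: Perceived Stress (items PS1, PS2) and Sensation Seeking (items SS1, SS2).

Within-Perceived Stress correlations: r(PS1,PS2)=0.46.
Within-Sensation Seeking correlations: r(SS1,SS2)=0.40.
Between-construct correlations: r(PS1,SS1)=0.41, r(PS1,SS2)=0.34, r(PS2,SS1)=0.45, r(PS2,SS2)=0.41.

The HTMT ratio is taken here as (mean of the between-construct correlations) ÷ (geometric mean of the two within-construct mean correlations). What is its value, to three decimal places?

0.938

Mean heterotrait r = 1.61/4 = 0.4025.
Mean within-PS = 0.46/1 = 0.4600; mean within-SS = 0.40/1 = 0.4000.
Geometric mean = √(0.4600 × 0.4000) = 0.4290.
HTMT = 0.4025 / 0.4290 = 0.938.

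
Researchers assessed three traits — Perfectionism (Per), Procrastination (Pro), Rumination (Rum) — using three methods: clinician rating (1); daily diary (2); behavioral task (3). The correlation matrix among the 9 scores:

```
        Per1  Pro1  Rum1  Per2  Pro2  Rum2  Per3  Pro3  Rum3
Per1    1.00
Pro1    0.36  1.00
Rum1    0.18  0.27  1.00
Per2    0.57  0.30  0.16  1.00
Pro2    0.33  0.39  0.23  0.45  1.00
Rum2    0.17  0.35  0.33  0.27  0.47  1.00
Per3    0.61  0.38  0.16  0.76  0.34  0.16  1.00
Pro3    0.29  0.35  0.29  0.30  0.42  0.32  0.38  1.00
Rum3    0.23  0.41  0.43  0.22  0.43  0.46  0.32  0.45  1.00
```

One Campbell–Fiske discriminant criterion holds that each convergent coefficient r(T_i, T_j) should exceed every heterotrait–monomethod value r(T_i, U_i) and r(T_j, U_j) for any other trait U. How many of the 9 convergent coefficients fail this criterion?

6

Each convergent coefficient versus the relevant comparison correlations:
Per (methods 1·2): 0.57 vs {0.36, 0.45, 0.18, 0.27} → pass.
Per (methods 1·3): 0.61 vs {0.36, 0.38, 0.18, 0.32} → pass.
Per (methods 2·3): 0.76 vs {0.45, 0.38, 0.27, 0.32} → pass.
Pro (methods 1·2): 0.39 vs {0.36, 0.45, 0.27, 0.47} → fail.
Pro (methods 1·3): 0.35 vs {0.36, 0.38, 0.27, 0.45} → fail.
Pro (methods 2·3): 0.42 vs {0.45, 0.38, 0.47, 0.45} → fail.
Rum (methods 1·2): 0.33 vs {0.18, 0.27, 0.27, 0.47} → fail.
Rum (methods 1·3): 0.43 vs {0.18, 0.32, 0.27, 0.45} → fail.
Rum (methods 2·3): 0.46 vs {0.27, 0.32, 0.47, 0.45} → fail.
6 of 9 fail.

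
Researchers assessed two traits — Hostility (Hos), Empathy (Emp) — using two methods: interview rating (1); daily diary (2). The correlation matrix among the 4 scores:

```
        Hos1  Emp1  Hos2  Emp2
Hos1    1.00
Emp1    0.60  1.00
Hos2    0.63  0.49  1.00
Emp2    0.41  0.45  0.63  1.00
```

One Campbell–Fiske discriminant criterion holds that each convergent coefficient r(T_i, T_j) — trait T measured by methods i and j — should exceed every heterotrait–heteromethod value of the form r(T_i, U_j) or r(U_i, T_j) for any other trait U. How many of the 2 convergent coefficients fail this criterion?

Each convergent coefficient versus the relevant comparison correlations:
Hos (methods 1·2): 0.63 vs {0.41, 0.49} → pass.
Emp (methods 1·2): 0.45 vs {0.49, 0.41} → fail.
1 of 2 fail.

1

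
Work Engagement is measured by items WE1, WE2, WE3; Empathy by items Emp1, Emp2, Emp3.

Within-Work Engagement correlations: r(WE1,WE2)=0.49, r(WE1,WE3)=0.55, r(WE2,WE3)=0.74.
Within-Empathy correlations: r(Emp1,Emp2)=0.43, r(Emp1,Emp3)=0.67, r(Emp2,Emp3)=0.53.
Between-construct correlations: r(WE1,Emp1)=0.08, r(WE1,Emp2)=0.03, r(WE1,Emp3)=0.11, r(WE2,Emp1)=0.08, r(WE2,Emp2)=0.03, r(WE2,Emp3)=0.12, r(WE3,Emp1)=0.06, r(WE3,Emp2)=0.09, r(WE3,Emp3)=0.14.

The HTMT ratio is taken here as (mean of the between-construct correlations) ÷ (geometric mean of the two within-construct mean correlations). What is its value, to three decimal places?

0.145

Mean between = 0.74/9 = 0.0822.
Mean within-WE = 1.78/3 = 0.5933; mean within-Emp = 1.63/3 = 0.5433.
Geometric mean = √(0.5933 × 0.5433) = 0.5677.
HTMT = 0.0822 / 0.5677 = 0.145.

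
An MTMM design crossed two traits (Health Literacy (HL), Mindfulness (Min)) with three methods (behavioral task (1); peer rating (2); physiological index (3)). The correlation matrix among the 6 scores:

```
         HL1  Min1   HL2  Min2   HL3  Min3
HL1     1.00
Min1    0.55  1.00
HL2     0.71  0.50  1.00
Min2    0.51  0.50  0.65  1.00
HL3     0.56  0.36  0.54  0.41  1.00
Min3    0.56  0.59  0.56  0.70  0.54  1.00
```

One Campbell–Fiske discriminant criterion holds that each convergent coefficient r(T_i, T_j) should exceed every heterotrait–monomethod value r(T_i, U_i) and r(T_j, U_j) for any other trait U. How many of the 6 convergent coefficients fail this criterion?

2

Checking each validity diagonal entry against its comparison values:
HL (methods 1·2): 0.71 vs {0.55, 0.65} → pass.
HL (methods 1·3): 0.56 vs {0.55, 0.54} → pass.
HL (methods 2·3): 0.54 vs {0.65, 0.54} → fail.
Min (methods 1·2): 0.50 vs {0.55, 0.65} → fail.
Min (methods 1·3): 0.59 vs {0.55, 0.54} → pass.
Min (methods 2·3): 0.70 vs {0.65, 0.54} → pass.
2 of 6 fail.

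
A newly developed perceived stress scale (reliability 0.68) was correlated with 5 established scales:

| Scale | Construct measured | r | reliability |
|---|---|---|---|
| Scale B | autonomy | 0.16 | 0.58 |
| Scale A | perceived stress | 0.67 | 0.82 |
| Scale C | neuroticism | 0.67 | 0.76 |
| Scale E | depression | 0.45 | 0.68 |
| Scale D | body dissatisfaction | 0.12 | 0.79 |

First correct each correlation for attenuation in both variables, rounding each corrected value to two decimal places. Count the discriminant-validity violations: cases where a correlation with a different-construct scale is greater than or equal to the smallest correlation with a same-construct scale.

1

Disattenuated r (r / √(r_scale · r_new)):
  Scale B (disc): 0.16 / √(0.58·0.68) = 0.25
  Scale A (conv): 0.67 / √(0.82·0.68) = 0.90
  Scale C (disc): 0.67 / √(0.76·0.68) = 0.93
  Scale E (disc): 0.45 / √(0.68·0.68) = 0.66
  Scale D (disc): 0.12 / √(0.79·0.68) = 0.16
Smallest convergent = 0.90. Discriminant values: 0.25, 0.93, 0.66, 0.16; count ≥ 0.90 → 1.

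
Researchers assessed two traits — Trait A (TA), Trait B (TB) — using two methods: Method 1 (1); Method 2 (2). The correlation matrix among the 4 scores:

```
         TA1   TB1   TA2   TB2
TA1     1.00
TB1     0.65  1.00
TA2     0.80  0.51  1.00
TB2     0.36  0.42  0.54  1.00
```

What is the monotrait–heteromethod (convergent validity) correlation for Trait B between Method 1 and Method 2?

Same trait (TB), different methods: r(TB1, TB2) = 0.42.

0.42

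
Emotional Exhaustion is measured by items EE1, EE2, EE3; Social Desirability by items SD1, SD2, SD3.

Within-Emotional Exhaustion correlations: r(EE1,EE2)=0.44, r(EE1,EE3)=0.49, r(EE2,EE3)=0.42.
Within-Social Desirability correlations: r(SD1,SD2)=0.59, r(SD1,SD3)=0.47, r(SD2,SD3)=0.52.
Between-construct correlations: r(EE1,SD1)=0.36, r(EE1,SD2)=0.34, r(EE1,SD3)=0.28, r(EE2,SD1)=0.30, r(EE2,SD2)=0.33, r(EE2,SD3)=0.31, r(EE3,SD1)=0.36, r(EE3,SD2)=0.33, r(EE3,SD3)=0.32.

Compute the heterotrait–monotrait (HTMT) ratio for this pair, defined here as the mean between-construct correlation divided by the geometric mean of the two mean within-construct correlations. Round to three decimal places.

0.669

Mean between = 2.93/9 = 0.3256.
Mean within-EE = 1.35/3 = 0.4500; mean within-SD = 1.58/3 = 0.5267.
Geometric mean = √(0.4500 × 0.5267) = 0.4868.
HTMT = 0.3256 / 0.4868 = 0.669.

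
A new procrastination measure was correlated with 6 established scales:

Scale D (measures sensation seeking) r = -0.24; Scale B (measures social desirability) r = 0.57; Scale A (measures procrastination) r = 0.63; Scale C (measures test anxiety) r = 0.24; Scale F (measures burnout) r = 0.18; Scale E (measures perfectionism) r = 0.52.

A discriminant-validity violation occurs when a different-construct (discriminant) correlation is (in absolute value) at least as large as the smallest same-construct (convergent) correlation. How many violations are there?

Convergent (same construct = procrastination): Scale A.
Smallest convergent = 0.63. Discriminant |r|: 0.24, 0.57, 0.24, 0.18, 0.52; count ≥ 0.63 → 0.

0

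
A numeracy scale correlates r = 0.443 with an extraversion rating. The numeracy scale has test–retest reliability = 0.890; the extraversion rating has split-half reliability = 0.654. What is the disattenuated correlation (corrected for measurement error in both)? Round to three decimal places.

r_true = r_obs / √(r_xx · r_yy) = 0.443 / √(0.890 × 0.654) = 0.443 / √0.582060 = 0.443 / 0.7629 ≈ 0.581.

0.581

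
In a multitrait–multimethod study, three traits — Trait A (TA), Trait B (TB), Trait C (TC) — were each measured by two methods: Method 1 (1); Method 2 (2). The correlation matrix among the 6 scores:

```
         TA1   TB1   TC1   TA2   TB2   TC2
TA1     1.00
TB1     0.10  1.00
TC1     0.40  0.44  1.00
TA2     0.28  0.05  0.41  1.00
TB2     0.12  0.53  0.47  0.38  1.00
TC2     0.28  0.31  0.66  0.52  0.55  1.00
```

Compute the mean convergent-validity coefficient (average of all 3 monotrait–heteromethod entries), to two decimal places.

0.49

Convergent values: 0.28, 0.53, 0.66; mean = 1.47/3 = 0.49.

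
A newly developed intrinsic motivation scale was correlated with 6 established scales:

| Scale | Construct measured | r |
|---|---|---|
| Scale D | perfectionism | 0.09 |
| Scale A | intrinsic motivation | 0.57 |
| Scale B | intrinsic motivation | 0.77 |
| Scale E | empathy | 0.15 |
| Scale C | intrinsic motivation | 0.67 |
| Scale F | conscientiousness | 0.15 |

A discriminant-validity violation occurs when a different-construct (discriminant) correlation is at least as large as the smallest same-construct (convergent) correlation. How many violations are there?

0

Convergent (same construct = intrinsic motivation): Scale A, Scale B, Scale C.
Smallest convergent = 0.57. Discriminant values: 0.09, 0.15, 0.15; count ≥ 0.57 → 0.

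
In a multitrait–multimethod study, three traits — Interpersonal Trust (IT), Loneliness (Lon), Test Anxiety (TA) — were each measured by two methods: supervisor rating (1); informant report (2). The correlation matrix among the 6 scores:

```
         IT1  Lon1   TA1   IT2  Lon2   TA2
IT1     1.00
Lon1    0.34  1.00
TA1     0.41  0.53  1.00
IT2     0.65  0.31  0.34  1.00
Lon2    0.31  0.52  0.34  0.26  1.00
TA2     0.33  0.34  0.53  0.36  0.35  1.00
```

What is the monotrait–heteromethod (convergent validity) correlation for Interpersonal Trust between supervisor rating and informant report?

Same trait (IT), different methods: r(IT1, IT2) = 0.65.

0.65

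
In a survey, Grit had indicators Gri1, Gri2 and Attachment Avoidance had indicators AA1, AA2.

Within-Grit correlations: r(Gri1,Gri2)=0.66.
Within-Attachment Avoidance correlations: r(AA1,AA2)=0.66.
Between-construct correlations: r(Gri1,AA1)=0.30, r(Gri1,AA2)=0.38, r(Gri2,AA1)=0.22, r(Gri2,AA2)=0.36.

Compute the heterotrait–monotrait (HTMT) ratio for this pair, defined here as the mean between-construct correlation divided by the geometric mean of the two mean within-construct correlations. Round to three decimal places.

Between-construct mean = 1.26/4 = 0.3150.
Mean within-Gri = 0.66/1 = 0.6600; mean within-AA = 0.66/1 = 0.6600.
Geometric mean = √(0.6600 × 0.6600) = 0.6600.
HTMT = 0.3150 / 0.6600 = 0.477.

0.477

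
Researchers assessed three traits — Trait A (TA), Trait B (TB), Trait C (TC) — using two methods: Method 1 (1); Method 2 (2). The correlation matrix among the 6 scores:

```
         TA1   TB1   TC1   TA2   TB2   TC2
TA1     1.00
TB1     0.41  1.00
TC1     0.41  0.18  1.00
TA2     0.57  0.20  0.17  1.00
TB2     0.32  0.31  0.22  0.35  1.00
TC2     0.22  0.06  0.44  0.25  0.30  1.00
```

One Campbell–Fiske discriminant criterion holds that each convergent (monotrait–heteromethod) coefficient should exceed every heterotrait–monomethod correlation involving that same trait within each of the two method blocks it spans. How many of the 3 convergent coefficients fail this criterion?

Each convergent coefficient versus the relevant comparison correlations:
TA (methods 1·2): 0.57 vs {0.41, 0.35, 0.41, 0.25} → pass.
TB (methods 1·2): 0.31 vs {0.41, 0.35, 0.18, 0.30} → fail.
TC (methods 1·2): 0.44 vs {0.41, 0.25, 0.18, 0.30} → pass.
1 of 3 fail.

1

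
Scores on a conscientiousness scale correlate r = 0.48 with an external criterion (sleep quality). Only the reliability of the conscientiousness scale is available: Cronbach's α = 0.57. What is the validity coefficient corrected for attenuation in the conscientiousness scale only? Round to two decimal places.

0.64

Single correction: r_c = r_obs / √r_xx = 0.48 / √0.57 = 0.48 / 0.7550 ≈ 0.64.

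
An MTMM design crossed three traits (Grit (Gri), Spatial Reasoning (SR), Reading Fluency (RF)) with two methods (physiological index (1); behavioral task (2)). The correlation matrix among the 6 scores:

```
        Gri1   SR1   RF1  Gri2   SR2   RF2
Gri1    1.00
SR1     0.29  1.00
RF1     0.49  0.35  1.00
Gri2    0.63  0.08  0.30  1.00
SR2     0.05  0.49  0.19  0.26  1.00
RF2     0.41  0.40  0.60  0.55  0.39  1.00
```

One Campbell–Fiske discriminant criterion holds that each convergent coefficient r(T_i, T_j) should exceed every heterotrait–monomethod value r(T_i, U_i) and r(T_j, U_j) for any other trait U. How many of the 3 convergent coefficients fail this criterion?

0

Each convergent coefficient versus the relevant comparison correlations:
Gri (methods 1·2): 0.63 vs {0.29, 0.26, 0.49, 0.55} → pass.
SR (methods 1·2): 0.49 vs {0.29, 0.26, 0.35, 0.39} → pass.
RF (methods 1·2): 0.60 vs {0.49, 0.55, 0.35, 0.39} → pass.
0 of 3 fail.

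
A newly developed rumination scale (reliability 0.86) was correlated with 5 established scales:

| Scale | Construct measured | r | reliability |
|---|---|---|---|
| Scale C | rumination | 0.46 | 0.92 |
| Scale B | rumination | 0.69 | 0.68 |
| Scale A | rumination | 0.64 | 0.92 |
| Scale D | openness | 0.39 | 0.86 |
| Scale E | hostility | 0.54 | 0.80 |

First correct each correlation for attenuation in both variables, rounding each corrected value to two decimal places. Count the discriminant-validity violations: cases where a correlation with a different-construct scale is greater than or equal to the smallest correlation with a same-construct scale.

Disattenuated r (r / √(r_scale · r_new)):
  Scale C (conv): 0.46 / √(0.92·0.86) = 0.52
  Scale B (conv): 0.69 / √(0.68·0.86) = 0.90
  Scale A (conv): 0.64 / √(0.92·0.86) = 0.72
  Scale D (disc): 0.39 / √(0.86·0.86) = 0.45
  Scale E (disc): 0.54 / √(0.80·0.86) = 0.65
Smallest convergent = 0.52. Discriminant values: 0.45, 0.65; count ≥ 0.52 → 1.

1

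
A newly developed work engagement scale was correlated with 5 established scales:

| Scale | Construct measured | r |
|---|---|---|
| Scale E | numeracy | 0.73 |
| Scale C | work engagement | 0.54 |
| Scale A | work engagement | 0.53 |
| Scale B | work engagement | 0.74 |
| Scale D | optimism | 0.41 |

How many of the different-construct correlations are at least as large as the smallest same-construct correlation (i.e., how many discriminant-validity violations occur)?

Convergent (same construct = work engagement): Scale C, Scale A, Scale B.
Smallest convergent = 0.53. Discriminant values: 0.73, 0.41; count ≥ 0.53 → 1.

1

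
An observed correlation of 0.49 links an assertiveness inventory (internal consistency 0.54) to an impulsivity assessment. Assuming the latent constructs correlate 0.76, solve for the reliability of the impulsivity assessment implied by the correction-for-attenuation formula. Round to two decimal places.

r_true = r_obs / √(r_xx · r_yy) ⇒ 0.76 = 0.49 / √(0.54 · r_yy).
√(0.54 · r_yy) = 0.49 / 0.76 = 0.6447; 0.54 · r_yy = 0.4156; r_yy = 0.4156 / 0.54 ≈ 0.77.

0.77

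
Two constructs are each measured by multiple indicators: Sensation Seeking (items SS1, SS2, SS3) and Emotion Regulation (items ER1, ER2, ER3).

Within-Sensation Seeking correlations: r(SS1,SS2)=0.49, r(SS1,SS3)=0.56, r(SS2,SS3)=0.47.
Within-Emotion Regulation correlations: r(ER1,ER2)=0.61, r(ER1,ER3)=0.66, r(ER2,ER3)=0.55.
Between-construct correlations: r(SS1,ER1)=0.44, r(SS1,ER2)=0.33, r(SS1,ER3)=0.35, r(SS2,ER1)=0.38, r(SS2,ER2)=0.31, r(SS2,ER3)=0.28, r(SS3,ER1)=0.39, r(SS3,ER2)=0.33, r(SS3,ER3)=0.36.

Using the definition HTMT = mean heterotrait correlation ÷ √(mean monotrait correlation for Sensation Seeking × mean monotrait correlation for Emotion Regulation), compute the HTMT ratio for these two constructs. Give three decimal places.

Mean between = 3.17/9 = 0.3522.
Mean within-SS = 1.52/3 = 0.5067; mean within-ER = 1.82/3 = 0.6067.
Geometric mean = √(0.5067 × 0.6067) = 0.5545.
HTMT = 0.3522 / 0.5545 = 0.635.

0.635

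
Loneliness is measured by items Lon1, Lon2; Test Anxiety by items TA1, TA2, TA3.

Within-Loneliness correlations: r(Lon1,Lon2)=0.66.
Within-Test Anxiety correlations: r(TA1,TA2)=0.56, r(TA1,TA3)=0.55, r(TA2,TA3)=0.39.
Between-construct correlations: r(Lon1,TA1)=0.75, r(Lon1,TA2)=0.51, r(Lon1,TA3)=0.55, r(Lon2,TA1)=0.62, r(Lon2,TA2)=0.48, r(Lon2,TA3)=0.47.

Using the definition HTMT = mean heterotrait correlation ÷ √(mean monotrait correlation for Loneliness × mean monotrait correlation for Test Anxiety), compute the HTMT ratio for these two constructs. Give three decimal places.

0.981

Mean between = 3.38/6 = 0.5633.
Mean within-Lon = 0.66/1 = 0.6600; mean within-TA = 1.50/3 = 0.5000.
Geometric mean = √(0.6600 × 0.5000) = 0.5745.
HTMT = 0.5633 / 0.5745 = 0.981.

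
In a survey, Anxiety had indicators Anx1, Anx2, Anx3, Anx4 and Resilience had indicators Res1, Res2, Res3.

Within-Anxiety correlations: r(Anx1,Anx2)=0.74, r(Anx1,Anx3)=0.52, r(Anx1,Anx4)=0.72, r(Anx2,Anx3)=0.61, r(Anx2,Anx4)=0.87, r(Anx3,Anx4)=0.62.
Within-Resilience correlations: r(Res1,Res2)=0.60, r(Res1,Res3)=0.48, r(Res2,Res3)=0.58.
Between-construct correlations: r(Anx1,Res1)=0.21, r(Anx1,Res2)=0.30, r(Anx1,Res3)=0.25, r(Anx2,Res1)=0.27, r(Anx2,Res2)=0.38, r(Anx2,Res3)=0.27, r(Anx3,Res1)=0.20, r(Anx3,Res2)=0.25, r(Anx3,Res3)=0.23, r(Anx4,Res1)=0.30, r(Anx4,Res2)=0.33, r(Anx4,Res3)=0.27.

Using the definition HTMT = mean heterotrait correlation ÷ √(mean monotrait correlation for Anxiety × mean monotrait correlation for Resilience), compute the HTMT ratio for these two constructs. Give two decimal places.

0.44

Mean heterotrait r = 3.26/12 = 0.2717.
Mean within-Anx = 4.08/6 = 0.6800; mean within-Res = 1.66/3 = 0.5533.
Geometric mean = √(0.6800 × 0.5533) = 0.6134.
HTMT = 0.2717 / 0.6134 = 0.44.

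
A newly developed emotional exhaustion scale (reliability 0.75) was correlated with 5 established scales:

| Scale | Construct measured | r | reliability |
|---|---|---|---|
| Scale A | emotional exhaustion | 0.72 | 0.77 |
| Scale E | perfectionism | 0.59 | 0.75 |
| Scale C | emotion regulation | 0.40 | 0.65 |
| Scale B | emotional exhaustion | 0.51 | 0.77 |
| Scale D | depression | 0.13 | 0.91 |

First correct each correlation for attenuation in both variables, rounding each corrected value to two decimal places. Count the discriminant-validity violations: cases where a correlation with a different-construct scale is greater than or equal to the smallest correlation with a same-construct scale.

1

Disattenuated r (r / √(r_scale · r_new)):
  Scale A (conv): 0.72 / √(0.77·0.75) = 0.95
  Scale E (disc): 0.59 / √(0.75·0.75) = 0.79
  Scale C (disc): 0.40 / √(0.65·0.75) = 0.57
  Scale B (conv): 0.51 / √(0.77·0.75) = 0.67
  Scale D (disc): 0.13 / √(0.91·0.75) = 0.16
Smallest convergent = 0.67. Discriminant values: 0.79, 0.57, 0.16; count ≥ 0.67 → 1.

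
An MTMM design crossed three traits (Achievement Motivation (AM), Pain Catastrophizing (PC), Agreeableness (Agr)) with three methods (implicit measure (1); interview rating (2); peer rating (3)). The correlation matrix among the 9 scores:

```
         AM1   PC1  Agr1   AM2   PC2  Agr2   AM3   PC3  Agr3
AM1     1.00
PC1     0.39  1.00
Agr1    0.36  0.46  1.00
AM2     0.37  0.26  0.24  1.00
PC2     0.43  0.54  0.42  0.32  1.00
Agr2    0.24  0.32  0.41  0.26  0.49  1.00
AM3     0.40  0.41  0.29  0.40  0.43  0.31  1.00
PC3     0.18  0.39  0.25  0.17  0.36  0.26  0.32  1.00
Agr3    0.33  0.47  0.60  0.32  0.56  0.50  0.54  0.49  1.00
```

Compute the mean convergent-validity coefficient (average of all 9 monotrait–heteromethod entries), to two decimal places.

0.44

Convergent values: 0.37, 0.40, 0.40, 0.54, 0.39, 0.36, 0.41, 0.60, 0.50; mean = 3.97/9 = 0.44.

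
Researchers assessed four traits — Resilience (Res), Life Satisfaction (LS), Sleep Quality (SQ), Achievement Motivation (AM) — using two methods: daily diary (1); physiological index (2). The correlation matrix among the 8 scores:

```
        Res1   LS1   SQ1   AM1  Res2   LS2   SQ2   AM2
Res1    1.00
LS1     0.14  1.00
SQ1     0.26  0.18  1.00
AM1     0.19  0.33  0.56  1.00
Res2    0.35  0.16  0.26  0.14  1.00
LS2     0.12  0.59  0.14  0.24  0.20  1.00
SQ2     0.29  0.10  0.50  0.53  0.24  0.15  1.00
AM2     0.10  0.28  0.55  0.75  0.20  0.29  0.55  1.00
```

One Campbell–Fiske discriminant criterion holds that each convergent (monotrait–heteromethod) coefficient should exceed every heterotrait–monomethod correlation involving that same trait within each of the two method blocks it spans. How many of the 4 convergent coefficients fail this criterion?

1

Convergent coefficients and their comparison sets:
Res (methods 1·2): 0.35 vs {0.14, 0.20, 0.26, 0.24, 0.19, 0.20} → pass.
LS (methods 1·2): 0.59 vs {0.14, 0.20, 0.18, 0.15, 0.33, 0.29} → pass.
SQ (methods 1·2): 0.50 vs {0.26, 0.24, 0.18, 0.15, 0.56, 0.55} → fail.
AM (methods 1·2): 0.75 vs {0.19, 0.20, 0.33, 0.29, 0.56, 0.55} → pass.
1 of 4 fail.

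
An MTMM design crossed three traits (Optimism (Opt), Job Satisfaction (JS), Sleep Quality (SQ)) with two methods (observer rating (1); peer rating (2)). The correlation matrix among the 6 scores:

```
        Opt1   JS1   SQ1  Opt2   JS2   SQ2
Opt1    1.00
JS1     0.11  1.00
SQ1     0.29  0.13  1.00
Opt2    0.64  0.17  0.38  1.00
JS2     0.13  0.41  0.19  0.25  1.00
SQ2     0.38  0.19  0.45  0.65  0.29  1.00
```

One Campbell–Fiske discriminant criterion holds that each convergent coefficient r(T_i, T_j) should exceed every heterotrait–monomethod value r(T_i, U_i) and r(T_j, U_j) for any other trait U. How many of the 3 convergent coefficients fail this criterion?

Convergent coefficients and their comparison sets:
Opt (methods 1·2): 0.64 vs {0.11, 0.25, 0.29, 0.65} → fail.
JS (methods 1·2): 0.41 vs {0.11, 0.25, 0.13, 0.29} → pass.
SQ (methods 1·2): 0.45 vs {0.29, 0.65, 0.13, 0.29} → fail.
2 of 3 fail.

2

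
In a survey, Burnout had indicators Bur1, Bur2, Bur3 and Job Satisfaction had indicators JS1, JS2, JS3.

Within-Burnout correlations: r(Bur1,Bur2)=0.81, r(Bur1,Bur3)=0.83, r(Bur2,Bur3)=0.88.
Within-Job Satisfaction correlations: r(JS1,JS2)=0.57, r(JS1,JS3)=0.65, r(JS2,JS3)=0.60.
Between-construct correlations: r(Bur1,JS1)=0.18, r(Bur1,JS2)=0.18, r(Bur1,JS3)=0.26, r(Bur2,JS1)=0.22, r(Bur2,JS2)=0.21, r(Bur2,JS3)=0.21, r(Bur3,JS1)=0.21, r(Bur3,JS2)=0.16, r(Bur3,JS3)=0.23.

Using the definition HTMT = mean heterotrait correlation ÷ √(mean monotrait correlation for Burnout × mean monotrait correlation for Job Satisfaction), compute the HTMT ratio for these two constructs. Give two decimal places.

Mean heterotrait r = 1.86/9 = 0.2067.
Mean within-Bur = 2.52/3 = 0.8400; mean within-JS = 1.82/3 = 0.6067.
Geometric mean = √(0.8400 × 0.6067) = 0.7139.
HTMT = 0.2067 / 0.7139 = 0.29.

0.29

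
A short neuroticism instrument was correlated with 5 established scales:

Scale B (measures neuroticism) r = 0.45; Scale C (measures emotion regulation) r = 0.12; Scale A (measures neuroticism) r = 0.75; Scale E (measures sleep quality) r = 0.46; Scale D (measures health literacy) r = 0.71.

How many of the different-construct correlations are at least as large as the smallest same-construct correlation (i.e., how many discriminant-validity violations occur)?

Convergent (same construct = neuroticism): Scale B, Scale A.
Smallest convergent = 0.45. Discriminant values: 0.12, 0.46, 0.71; count ≥ 0.45 → 2.

2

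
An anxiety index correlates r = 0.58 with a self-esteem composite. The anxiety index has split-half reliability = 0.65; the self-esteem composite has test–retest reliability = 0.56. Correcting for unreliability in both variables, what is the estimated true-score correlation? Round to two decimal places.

r_true = r_obs / √(r_xx · r_yy) = 0.58 / √(0.65 × 0.56) = 0.58 / √0.3640 = 0.58 / 0.6033 ≈ 0.96.

0.96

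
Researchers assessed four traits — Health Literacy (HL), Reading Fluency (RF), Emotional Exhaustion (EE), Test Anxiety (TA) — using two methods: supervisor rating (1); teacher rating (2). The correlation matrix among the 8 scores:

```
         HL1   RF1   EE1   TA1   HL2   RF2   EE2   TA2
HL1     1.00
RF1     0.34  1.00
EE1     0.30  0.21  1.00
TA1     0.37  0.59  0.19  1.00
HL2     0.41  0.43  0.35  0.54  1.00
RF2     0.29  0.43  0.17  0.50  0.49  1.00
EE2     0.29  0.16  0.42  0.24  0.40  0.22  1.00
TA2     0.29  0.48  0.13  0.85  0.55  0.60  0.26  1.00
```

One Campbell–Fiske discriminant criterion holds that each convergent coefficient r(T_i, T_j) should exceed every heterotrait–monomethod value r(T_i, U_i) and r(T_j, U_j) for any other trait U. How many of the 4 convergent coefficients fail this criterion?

Checking each validity diagonal entry against its comparison values:
HL (methods 1·2): 0.41 vs {0.34, 0.49, 0.30, 0.40, 0.37, 0.55} → fail.
RF (methods 1·2): 0.43 vs {0.34, 0.49, 0.21, 0.22, 0.59, 0.60} → fail.
EE (methods 1·2): 0.42 vs {0.30, 0.40, 0.21, 0.22, 0.19, 0.26} → pass.
TA (methods 1·2): 0.85 vs {0.37, 0.55, 0.59, 0.60, 0.19, 0.26} → pass.
2 of 4 fail.

2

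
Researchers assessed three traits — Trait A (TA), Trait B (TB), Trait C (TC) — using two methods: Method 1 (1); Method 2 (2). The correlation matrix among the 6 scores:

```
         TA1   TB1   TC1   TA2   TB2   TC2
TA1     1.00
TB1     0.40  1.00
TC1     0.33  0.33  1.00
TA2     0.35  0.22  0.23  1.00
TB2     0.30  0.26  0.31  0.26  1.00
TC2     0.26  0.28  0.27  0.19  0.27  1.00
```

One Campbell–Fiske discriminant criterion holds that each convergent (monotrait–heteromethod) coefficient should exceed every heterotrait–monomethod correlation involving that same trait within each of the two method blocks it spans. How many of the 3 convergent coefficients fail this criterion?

Checking each validity diagonal entry against its comparison values:
TA (methods 1·2): 0.35 vs {0.40, 0.26, 0.33, 0.19} → fail.
TB (methods 1·2): 0.26 vs {0.40, 0.26, 0.33, 0.27} → fail.
TC (methods 1·2): 0.27 vs {0.33, 0.19, 0.33, 0.27} → fail.
3 of 3 fail.

3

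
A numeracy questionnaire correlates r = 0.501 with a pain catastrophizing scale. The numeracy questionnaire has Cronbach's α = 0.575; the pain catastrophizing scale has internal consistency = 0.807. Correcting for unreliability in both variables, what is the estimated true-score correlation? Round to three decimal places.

r_true = r_obs / √(r_xx · r_yy) = 0.501 / √(0.575 × 0.807) = 0.501 / √0.464025 = 0.501 / 0.6812 ≈ 0.735.

0.735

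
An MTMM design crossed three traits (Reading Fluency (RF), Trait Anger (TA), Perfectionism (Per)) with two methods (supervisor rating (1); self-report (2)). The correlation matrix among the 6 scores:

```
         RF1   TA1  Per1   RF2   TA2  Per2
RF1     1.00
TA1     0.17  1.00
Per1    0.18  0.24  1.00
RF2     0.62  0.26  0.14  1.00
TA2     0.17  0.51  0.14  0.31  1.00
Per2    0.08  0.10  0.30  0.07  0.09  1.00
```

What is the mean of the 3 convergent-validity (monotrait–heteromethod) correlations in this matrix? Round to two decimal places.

Convergent values: 0.62, 0.51, 0.30; mean = 1.43/3 = 0.48.

0.48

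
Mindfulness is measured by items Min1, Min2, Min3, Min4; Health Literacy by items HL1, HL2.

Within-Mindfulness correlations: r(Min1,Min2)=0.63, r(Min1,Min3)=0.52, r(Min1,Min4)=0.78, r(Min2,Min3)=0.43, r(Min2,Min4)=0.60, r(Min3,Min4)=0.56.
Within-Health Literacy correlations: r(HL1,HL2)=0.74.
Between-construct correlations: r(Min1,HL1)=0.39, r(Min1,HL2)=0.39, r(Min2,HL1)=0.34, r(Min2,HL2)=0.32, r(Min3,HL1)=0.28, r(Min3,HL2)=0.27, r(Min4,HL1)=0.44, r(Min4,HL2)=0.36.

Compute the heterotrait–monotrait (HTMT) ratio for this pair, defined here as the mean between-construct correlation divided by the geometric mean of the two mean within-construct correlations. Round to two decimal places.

0.53

Between-construct mean = 2.79/8 = 0.3488.
Mean within-Min = 3.52/6 = 0.5867; mean within-HL = 0.74/1 = 0.7400.
Geometric mean = √(0.5867 × 0.7400) = 0.6589.
HTMT = 0.3488 / 0.6589 = 0.53.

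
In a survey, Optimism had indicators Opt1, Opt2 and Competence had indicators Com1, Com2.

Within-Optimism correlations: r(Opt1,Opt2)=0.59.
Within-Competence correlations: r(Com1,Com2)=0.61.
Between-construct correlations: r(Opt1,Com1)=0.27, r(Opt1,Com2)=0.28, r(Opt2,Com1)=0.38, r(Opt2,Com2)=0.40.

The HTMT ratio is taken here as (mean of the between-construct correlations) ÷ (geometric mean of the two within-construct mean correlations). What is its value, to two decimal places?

Mean heterotrait r = 1.33/4 = 0.3325.
Mean within-Opt = 0.59/1 = 0.5900; mean within-Com = 0.61/1 = 0.6100.
Geometric mean = √(0.5900 × 0.6100) = 0.5999.
HTMT = 0.3325 / 0.5999 = 0.55.

0.55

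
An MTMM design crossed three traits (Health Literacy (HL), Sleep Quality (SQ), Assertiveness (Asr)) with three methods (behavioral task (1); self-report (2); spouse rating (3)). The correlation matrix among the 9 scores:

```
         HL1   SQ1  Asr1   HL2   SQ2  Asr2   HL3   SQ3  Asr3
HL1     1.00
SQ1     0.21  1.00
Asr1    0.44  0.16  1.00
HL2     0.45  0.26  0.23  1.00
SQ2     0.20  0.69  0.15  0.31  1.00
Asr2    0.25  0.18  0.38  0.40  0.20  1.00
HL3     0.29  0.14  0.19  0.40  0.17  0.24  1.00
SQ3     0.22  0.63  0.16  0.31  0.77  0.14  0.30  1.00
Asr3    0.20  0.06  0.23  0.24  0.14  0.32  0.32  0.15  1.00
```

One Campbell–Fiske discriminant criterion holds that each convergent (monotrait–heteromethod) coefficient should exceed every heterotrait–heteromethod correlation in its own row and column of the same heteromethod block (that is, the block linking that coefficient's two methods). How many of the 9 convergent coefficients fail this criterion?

Each convergent coefficient versus the relevant comparison correlations:
HL (methods 1·2): 0.45 vs {0.20, 0.26, 0.25, 0.23} → pass.
HL (methods 1·3): 0.29 vs {0.22, 0.14, 0.20, 0.19} → pass.
HL (methods 2·3): 0.40 vs {0.31, 0.17, 0.24, 0.24} → pass.
SQ (methods 1·2): 0.69 vs {0.26, 0.20, 0.18, 0.15} → pass.
SQ (methods 1·3): 0.63 vs {0.14, 0.22, 0.06, 0.16} → pass.
SQ (methods 2·3): 0.77 vs {0.17, 0.31, 0.14, 0.14} → pass.
Asr (methods 1·2): 0.38 vs {0.23, 0.25, 0.15, 0.18} → pass.
Asr (methods 1·3): 0.23 vs {0.19, 0.20, 0.16, 0.06} → pass.
Asr (methods 2·3): 0.32 vs {0.24, 0.24, 0.14, 0.14} → pass.
0 of 9 fail.

0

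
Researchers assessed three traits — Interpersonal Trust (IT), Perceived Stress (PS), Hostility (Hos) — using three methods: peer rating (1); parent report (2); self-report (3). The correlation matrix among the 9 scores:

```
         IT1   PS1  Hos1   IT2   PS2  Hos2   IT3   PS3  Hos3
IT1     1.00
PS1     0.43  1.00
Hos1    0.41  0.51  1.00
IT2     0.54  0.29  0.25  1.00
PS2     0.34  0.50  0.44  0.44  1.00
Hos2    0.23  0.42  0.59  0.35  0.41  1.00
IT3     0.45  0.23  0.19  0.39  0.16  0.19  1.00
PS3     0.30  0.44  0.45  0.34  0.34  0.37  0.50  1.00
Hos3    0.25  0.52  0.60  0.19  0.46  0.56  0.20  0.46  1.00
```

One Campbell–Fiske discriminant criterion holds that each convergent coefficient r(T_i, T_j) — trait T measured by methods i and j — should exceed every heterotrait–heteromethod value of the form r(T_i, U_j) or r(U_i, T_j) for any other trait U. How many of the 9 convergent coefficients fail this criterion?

2

Checking each validity diagonal entry against its comparison values:
IT (methods 1·2): 0.54 vs {0.34, 0.29, 0.23, 0.25} → pass.
IT (methods 1·3): 0.45 vs {0.30, 0.23, 0.25, 0.19} → pass.
IT (methods 2·3): 0.39 vs {0.34, 0.16, 0.19, 0.19} → pass.
PS (methods 1·2): 0.50 vs {0.29, 0.34, 0.42, 0.44} → pass.
PS (methods 1·3): 0.44 vs {0.23, 0.30, 0.52, 0.45} → fail.
PS (methods 2·3): 0.34 vs {0.16, 0.34, 0.46, 0.37} → fail.
Hos (methods 1·2): 0.59 vs {0.25, 0.23, 0.44, 0.42} → pass.
Hos (methods 1·3): 0.60 vs {0.19, 0.25, 0.45, 0.52} → pass.
Hos (methods 2·3): 0.56 vs {0.19, 0.19, 0.37, 0.46} → pass.
2 of 9 fail.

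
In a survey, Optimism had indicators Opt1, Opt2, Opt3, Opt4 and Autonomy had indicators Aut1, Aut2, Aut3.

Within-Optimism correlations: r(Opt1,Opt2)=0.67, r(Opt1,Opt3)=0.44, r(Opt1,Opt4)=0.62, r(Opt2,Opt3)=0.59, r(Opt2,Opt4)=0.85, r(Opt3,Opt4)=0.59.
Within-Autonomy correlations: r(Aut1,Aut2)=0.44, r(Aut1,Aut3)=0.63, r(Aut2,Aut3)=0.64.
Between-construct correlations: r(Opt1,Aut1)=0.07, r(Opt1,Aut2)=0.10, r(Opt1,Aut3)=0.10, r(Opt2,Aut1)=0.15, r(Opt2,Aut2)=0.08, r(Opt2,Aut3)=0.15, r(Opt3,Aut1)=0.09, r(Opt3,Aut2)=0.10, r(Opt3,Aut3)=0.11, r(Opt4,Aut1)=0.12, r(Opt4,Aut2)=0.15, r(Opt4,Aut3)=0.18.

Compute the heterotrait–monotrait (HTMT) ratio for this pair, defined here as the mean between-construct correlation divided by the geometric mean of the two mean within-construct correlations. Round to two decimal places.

0.20

Mean heterotrait r = 1.40/12 = 0.1167.
Mean within-Opt = 3.76/6 = 0.6267; mean within-Aut = 1.71/3 = 0.5700.
Geometric mean = √(0.6267 × 0.5700) = 0.5977.
HTMT = 0.1167 / 0.5977 = 0.20.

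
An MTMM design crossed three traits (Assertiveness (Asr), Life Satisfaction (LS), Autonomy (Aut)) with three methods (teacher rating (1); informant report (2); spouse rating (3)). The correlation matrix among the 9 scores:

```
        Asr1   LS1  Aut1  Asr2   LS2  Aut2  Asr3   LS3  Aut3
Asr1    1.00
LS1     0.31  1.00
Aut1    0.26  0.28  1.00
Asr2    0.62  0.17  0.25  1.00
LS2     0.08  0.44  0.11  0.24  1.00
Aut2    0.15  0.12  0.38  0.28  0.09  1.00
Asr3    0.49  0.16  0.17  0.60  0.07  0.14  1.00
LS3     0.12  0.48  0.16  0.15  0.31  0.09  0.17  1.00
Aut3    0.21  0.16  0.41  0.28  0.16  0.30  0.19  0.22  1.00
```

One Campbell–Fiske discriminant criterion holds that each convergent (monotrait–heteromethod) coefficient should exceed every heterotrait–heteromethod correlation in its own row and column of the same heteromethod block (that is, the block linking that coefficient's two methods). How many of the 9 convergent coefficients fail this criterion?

0

Each convergent coefficient versus the relevant comparison correlations:
Asr (methods 1·2): 0.62 vs {0.08, 0.17, 0.15, 0.25} → pass.
Asr (methods 1·3): 0.49 vs {0.12, 0.16, 0.21, 0.17} → pass.
Asr (methods 2·3): 0.60 vs {0.15, 0.07, 0.28, 0.14} → pass.
LS (methods 1·2): 0.44 vs {0.17, 0.08, 0.12, 0.11} → pass.
LS (methods 1·3): 0.48 vs {0.16, 0.12, 0.16, 0.16} → pass.
LS (methods 2·3): 0.31 vs {0.07, 0.15, 0.16, 0.09} → pass.
Aut (methods 1·2): 0.38 vs {0.25, 0.15, 0.11, 0.12} → pass.
Aut (methods 1·3): 0.41 vs {0.17, 0.21, 0.16, 0.16} → pass.
Aut (methods 2·3): 0.30 vs {0.14, 0.28, 0.09, 0.16} → pass.
0 of 9 fail.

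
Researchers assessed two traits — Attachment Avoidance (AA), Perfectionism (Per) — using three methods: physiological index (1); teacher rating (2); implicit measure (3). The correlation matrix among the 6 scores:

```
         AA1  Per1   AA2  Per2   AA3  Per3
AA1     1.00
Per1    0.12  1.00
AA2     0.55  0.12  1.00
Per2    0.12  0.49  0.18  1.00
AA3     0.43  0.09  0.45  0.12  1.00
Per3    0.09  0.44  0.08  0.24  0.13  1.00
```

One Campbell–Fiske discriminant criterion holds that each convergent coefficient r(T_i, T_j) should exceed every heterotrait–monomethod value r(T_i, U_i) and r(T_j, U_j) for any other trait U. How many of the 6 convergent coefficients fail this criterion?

0

Checking each validity diagonal entry against its comparison values:
AA (methods 1·2): 0.55 vs {0.12, 0.18} → pass.
AA (methods 1·3): 0.43 vs {0.12, 0.13} → pass.
AA (methods 2·3): 0.45 vs {0.18, 0.13} → pass.
Per (methods 1·2): 0.49 vs {0.12, 0.18} → pass.
Per (methods 1·3): 0.44 vs {0.12, 0.13} → pass.
Per (methods 2·3): 0.24 vs {0.18, 0.13} → pass.
0 of 6 fail.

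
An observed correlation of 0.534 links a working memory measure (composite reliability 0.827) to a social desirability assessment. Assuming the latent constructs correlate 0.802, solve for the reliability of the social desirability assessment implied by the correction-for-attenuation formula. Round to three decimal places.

0.536

r_true = r_obs / √(r_xx · r_yy) ⇒ 0.802 = 0.534 / √(0.827 · r_yy).
√(0.827 · r_yy) = 0.534 / 0.802 = 0.6658; 0.827 · r_yy = 0.4433; r_yy = 0.4433 / 0.827 ≈ 0.536.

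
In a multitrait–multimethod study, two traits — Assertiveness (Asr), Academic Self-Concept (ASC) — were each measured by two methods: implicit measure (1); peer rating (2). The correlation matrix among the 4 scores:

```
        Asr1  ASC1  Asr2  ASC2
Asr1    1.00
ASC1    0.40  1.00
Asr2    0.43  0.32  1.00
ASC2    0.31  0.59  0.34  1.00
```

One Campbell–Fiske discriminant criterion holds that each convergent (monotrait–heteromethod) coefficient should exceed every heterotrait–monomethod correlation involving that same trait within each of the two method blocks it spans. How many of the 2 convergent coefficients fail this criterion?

0

Convergent coefficients and their comparison sets:
Asr (methods 1·2): 0.43 vs {0.40, 0.34} → pass.
ASC (methods 1·2): 0.59 vs {0.40, 0.34} → pass.
0 of 2 fail.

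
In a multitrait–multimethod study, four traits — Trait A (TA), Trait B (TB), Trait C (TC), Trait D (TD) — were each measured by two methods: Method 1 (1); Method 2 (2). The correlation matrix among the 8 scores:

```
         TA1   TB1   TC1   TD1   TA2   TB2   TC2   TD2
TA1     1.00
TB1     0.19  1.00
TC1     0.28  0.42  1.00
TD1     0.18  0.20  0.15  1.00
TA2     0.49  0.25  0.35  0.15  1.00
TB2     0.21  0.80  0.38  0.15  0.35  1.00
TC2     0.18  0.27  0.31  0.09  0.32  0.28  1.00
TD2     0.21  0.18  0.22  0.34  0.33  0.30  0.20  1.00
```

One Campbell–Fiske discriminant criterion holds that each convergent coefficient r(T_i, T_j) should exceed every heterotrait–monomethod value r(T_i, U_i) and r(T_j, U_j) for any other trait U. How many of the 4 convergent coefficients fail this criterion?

1

Each convergent coefficient versus the relevant comparison correlations:
TA (methods 1·2): 0.49 vs {0.19, 0.35, 0.28, 0.32, 0.18, 0.33} → pass.
TB (methods 1·2): 0.80 vs {0.19, 0.35, 0.42, 0.28, 0.20, 0.30} → pass.
TC (methods 1·2): 0.31 vs {0.28, 0.32, 0.42, 0.28, 0.15, 0.20} → fail.
TD (methods 1·2): 0.34 vs {0.18, 0.33, 0.20, 0.30, 0.15, 0.20} → pass.
1 of 4 fail.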